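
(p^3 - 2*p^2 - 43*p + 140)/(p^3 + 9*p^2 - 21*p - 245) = (p - 4)/(p + 7)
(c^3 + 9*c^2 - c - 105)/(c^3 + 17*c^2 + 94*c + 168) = (c^2 + 2*c - 15)/(c^2 + 10*c + 24)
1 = 1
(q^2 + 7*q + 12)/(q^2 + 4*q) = (q + 3)/q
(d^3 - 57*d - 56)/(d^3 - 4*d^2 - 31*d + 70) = (d^3 - 57*d - 56)/(d^3 - 4*d^2 - 31*d + 70)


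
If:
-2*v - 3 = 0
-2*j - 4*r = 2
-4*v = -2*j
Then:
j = -3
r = 1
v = -3/2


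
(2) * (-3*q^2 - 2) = -6*q^2 - 4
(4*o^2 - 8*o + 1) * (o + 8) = 4*o^3 + 24*o^2 - 63*o + 8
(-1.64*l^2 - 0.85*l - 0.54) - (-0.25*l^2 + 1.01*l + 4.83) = -1.39*l^2 - 1.86*l - 5.37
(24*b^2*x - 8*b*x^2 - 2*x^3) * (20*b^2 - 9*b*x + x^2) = 480*b^4*x - 376*b^3*x^2 + 56*b^2*x^3 + 10*b*x^4 - 2*x^5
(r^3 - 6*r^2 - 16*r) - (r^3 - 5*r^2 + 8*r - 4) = -r^2 - 24*r + 4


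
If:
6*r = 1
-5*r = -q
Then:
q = 5/6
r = 1/6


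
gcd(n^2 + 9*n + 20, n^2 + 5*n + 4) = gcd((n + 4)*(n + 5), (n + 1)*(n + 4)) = n + 4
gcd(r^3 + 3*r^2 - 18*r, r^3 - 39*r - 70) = 1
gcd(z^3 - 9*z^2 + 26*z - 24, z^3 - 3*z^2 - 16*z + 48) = z^2 - 7*z + 12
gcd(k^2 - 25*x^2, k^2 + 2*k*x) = 1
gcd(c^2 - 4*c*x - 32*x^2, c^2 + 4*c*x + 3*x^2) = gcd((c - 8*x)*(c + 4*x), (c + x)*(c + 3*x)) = 1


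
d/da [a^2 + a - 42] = 2*a + 1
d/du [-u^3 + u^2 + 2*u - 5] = -3*u^2 + 2*u + 2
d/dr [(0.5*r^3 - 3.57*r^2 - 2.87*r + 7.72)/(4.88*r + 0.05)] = (4.88*r^3 - 17.3466*r^2 - 0.356999999999999*r - 37.8171)/(23.8144*r^2 + 0.488*r + 0.0025)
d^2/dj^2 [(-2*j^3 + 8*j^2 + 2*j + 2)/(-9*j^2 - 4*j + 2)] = 4*(97*j^3 - 483*j^2 - 150*j - 58)/(729*j^6 + 972*j^5 - 54*j^4 - 368*j^3 + 12*j^2 + 48*j - 8)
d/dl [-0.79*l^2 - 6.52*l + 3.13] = -1.58*l - 6.52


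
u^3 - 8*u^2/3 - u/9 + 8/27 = (u - 8/3)*(u - 1/3)*(u + 1/3)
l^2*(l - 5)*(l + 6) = l^4 + l^3 - 30*l^2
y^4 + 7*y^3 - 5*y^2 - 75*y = y*(y - 3)*(y + 5)^2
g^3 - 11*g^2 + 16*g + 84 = (g - 7)*(g - 6)*(g + 2)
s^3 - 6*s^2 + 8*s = s*(s - 4)*(s - 2)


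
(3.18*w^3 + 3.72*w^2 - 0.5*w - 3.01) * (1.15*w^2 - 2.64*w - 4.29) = 3.657*w^5 - 4.1172*w^4 - 24.038*w^3 - 18.1003*w^2 + 10.0914*w + 12.9129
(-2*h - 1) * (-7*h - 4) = 14*h^2 + 15*h + 4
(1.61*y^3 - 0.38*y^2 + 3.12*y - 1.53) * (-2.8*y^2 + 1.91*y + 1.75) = -4.508*y^5 + 4.1391*y^4 - 6.6443*y^3 + 9.5782*y^2 + 2.5377*y - 2.6775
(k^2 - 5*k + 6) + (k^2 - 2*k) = 2*k^2 - 7*k + 6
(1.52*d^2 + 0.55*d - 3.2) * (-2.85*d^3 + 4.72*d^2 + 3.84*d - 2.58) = -4.332*d^5 + 5.6069*d^4 + 17.5528*d^3 - 16.9136*d^2 - 13.707*d + 8.256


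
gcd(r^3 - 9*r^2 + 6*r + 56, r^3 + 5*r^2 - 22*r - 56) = r^2 - 2*r - 8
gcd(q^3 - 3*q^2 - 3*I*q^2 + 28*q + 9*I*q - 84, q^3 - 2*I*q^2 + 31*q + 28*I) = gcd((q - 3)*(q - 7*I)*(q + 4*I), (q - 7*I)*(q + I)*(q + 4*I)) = q^2 - 3*I*q + 28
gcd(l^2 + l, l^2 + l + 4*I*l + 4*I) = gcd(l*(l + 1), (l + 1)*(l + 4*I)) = l + 1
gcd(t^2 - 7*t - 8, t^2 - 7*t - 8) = t^2 - 7*t - 8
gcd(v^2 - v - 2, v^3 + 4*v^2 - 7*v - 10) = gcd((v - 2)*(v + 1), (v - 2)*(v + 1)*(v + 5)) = v^2 - v - 2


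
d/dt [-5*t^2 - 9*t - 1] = -10*t - 9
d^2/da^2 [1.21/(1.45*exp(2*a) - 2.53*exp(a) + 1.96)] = ((3.0613 - 7.018*exp(a))*(1.45*exp(2*a) - 2.53*exp(a) + 1.96) + 1.21*(2.9*exp(a) - 2.53)*(5.8*exp(a) - 5.06)*exp(a))*exp(a)/(1.45*exp(2*a) - 2.53*exp(a) + 1.96)^3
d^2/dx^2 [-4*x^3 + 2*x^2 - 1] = 4 - 24*x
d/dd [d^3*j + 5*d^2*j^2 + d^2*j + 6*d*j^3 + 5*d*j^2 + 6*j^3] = j*(3*d^2 + 10*d*j + 2*d + 6*j^2 + 5*j)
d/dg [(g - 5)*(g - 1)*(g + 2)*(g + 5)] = 4*g^3 + 3*g^2 - 54*g - 25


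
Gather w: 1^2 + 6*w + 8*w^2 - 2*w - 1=8*w^2 + 4*w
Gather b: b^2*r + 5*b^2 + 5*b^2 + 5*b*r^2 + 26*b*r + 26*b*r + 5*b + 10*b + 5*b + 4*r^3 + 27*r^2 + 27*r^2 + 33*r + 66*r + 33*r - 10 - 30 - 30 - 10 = b^2*(r + 10) + b*(5*r^2 + 52*r + 20) + 4*r^3 + 54*r^2 + 132*r - 80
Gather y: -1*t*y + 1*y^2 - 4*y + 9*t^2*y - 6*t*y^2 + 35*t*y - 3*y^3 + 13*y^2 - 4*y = -3*y^3 + y^2*(14 - 6*t) + y*(9*t^2 + 34*t - 8)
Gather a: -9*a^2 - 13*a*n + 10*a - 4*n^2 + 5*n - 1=-9*a^2 + a*(10 - 13*n) - 4*n^2 + 5*n - 1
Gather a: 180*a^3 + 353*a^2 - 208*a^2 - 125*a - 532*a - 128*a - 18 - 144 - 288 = 180*a^3 + 145*a^2 - 785*a - 450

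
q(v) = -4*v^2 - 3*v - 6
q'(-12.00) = 93.00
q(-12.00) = -546.00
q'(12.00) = -99.00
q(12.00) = -618.00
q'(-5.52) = 41.16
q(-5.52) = -111.32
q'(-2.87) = 19.96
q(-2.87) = -30.34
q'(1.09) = -11.72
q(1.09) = -14.02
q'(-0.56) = 1.48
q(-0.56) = -5.57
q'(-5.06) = 37.48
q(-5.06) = -93.23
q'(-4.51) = 33.08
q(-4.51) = -73.83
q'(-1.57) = 9.56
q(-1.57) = -11.15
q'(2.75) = -25.00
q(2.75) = -44.50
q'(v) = -8*v - 3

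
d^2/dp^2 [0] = 0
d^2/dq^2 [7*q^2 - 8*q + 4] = 14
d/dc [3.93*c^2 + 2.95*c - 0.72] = 7.86*c + 2.95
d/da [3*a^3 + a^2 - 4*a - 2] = 9*a^2 + 2*a - 4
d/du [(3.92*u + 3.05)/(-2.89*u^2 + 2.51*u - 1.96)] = (11.3288*u^2 + 17.629*u - 15.3387)/(8.3521*u^4 - 14.5078*u^3 + 17.6289*u^2 - 9.8392*u + 3.8416)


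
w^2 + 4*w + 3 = (w + 1)*(w + 3)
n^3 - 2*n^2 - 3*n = n*(n - 3)*(n + 1)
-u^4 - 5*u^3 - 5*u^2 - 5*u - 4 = (u + 4)*(u - I)*(-I*u + 1)*(-I*u - I)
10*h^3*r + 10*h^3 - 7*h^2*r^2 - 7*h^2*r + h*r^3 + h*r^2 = (-5*h + r)*(-2*h + r)*(h*r + h)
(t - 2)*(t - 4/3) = t^2 - 10*t/3 + 8/3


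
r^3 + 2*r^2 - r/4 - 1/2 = (r - 1/2)*(r + 1/2)*(r + 2)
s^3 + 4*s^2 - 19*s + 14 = (s - 2)*(s - 1)*(s + 7)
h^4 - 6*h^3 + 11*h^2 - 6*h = h*(h - 3)*(h - 2)*(h - 1)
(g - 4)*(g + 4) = g^2 - 16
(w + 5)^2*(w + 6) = w^3 + 16*w^2 + 85*w + 150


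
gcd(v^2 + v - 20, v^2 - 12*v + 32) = v - 4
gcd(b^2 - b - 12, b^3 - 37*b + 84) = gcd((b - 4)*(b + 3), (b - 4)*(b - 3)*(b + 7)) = b - 4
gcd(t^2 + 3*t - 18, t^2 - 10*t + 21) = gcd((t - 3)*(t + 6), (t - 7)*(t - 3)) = t - 3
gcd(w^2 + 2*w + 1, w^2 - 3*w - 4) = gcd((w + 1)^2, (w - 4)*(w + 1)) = w + 1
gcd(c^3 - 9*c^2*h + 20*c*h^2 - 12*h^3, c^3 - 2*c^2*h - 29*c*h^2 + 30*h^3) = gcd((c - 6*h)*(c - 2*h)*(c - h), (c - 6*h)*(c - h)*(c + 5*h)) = c^2 - 7*c*h + 6*h^2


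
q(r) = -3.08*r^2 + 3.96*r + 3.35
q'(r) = 3.96 - 6.16*r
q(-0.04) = 3.19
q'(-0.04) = 4.21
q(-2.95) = -35.14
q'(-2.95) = 22.13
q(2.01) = -1.13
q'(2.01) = -8.42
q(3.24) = -16.15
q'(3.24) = -16.00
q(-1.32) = -7.24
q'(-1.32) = 12.09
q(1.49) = 2.41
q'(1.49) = -5.22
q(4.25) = -35.45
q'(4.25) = -22.22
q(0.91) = 4.40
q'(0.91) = -1.65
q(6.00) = -83.77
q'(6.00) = -33.00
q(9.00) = -210.49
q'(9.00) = -51.48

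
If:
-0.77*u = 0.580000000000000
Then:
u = -0.75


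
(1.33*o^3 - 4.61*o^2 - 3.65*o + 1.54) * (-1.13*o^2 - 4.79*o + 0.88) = -1.5029*o^5 - 1.1614*o^4 + 27.3768*o^3 + 11.6865*o^2 - 10.5886*o + 1.3552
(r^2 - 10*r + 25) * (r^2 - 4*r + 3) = r^4 - 14*r^3 + 68*r^2 - 130*r + 75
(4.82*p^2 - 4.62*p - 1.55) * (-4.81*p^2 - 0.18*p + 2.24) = -23.1842*p^4 + 21.3546*p^3 + 19.0839*p^2 - 10.0698*p - 3.472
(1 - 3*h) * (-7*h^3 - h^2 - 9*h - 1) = 21*h^4 - 4*h^3 + 26*h^2 - 6*h - 1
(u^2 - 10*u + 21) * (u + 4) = u^3 - 6*u^2 - 19*u + 84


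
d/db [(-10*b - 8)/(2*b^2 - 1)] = 2*(10*b^2 + 16*b + 5)/(4*b^4 - 4*b^2 + 1)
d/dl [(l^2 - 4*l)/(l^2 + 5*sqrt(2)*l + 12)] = (-l*(l - 4)*(2*l + 5*sqrt(2)) + 2*(l - 2)*(l^2 + 5*sqrt(2)*l + 12))/(l^2 + 5*sqrt(2)*l + 12)^2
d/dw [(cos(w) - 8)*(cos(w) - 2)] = 2*(5 - cos(w))*sin(w)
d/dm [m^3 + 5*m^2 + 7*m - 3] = 3*m^2 + 10*m + 7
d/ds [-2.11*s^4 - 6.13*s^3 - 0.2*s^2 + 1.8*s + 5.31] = -8.44*s^3 - 18.39*s^2 - 0.4*s + 1.8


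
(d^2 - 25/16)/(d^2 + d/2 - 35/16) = (4*d + 5)/(4*d + 7)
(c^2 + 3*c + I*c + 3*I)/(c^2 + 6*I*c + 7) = (c^2 + c*(3 + I) + 3*I)/(c^2 + 6*I*c + 7)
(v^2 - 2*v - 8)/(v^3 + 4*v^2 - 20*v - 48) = 1/(v + 6)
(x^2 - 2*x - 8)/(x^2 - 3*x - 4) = (x + 2)/(x + 1)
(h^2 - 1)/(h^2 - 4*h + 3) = (h + 1)/(h - 3)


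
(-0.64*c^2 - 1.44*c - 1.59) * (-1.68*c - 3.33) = 1.0752*c^3 + 4.5504*c^2 + 7.4664*c + 5.2947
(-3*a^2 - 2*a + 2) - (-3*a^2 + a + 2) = -3*a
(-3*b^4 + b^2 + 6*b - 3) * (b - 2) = -3*b^5 + 6*b^4 + b^3 + 4*b^2 - 15*b + 6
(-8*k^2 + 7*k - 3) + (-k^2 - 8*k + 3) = -9*k^2 - k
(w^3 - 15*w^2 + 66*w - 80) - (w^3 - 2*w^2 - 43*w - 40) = -13*w^2 + 109*w - 40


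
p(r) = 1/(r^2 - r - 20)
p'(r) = (1 - 2*r)/(r^2 - r - 20)^2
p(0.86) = -0.05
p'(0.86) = -0.00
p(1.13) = -0.05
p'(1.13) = -0.00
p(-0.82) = -0.05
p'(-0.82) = 0.01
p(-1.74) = -0.07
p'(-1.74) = 0.02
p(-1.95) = -0.07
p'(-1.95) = 0.02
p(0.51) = -0.05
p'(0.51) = -0.00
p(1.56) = -0.05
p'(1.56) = -0.01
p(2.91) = -0.07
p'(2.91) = -0.02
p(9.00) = 0.02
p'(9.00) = -0.00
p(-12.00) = 0.01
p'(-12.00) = 0.00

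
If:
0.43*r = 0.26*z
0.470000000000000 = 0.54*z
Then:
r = 0.53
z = 0.87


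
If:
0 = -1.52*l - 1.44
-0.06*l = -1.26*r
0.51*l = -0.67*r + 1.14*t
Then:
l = -0.95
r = -0.05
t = -0.45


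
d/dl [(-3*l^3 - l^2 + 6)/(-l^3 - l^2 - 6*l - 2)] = 2*(l^4 + 18*l^3 + 21*l^2 + 8*l + 18)/(l^6 + 2*l^5 + 13*l^4 + 16*l^3 + 40*l^2 + 24*l + 4)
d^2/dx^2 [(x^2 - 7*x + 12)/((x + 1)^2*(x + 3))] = 2*(x^4 - 23*x^3 - 9*x^2 + 339*x + 564)/(x^7 + 13*x^6 + 69*x^5 + 193*x^4 + 307*x^3 + 279*x^2 + 135*x + 27)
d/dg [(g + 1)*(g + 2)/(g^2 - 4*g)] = (-7*g^2 - 4*g + 8)/(g^2*(g^2 - 8*g + 16))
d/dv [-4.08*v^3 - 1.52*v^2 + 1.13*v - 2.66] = -12.24*v^2 - 3.04*v + 1.13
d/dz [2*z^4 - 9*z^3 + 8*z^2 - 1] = z*(8*z^2 - 27*z + 16)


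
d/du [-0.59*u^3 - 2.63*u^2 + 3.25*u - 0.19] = -1.77*u^2 - 5.26*u + 3.25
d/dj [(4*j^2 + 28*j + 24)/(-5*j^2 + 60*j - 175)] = 4*(19*j^2 - 58*j - 317)/(5*(j^4 - 24*j^3 + 214*j^2 - 840*j + 1225))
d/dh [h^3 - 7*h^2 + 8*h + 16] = 3*h^2 - 14*h + 8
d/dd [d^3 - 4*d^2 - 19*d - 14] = 3*d^2 - 8*d - 19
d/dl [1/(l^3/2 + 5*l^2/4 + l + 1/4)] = 8*(-3*l^2 - 5*l - 2)/(2*l^3 + 5*l^2 + 4*l + 1)^2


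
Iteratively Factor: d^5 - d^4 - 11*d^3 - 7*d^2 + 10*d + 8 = (d - 1)*(d^4 - 11*d^2 - 18*d - 8) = (d - 4)*(d - 1)*(d^3 + 4*d^2 + 5*d + 2) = (d - 4)*(d - 1)*(d + 1)*(d^2 + 3*d + 2) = (d - 4)*(d - 1)*(d + 1)*(d + 2)*(d + 1)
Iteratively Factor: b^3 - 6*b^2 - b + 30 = (b + 2)*(b^2 - 8*b + 15) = (b - 5)*(b + 2)*(b - 3)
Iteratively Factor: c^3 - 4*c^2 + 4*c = (c - 2)*(c^2 - 2*c) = c*(c - 2)*(c - 2)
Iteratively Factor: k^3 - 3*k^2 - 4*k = (k)*(k^2 - 3*k - 4) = k*(k - 4)*(k + 1)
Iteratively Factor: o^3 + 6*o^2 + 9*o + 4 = (o + 1)*(o^2 + 5*o + 4) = (o + 1)*(o + 4)*(o + 1)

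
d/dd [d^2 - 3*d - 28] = 2*d - 3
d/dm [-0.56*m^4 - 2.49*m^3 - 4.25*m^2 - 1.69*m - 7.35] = -2.24*m^3 - 7.47*m^2 - 8.5*m - 1.69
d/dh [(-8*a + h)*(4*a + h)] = -4*a + 2*h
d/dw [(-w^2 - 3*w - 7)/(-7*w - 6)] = (7*w^2 + 12*w - 31)/(49*w^2 + 84*w + 36)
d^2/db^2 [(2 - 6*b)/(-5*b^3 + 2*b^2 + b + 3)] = 4*(-(3*b - 1)*(-15*b^2 + 4*b + 1)^2 + (-45*b^2 + 12*b - (3*b - 1)*(15*b - 2) + 3)*(-5*b^3 + 2*b^2 + b + 3))/(-5*b^3 + 2*b^2 + b + 3)^3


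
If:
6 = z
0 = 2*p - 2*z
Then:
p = 6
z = 6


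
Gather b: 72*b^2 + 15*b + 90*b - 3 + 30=72*b^2 + 105*b + 27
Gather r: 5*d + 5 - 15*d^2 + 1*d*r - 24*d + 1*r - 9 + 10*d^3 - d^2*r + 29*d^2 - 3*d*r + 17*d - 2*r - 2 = 10*d^3 + 14*d^2 - 2*d + r*(-d^2 - 2*d - 1) - 6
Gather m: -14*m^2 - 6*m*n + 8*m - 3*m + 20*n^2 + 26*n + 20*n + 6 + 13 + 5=-14*m^2 + m*(5 - 6*n) + 20*n^2 + 46*n + 24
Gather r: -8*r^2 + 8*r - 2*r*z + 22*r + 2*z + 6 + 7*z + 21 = -8*r^2 + r*(30 - 2*z) + 9*z + 27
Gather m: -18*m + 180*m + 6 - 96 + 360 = 162*m + 270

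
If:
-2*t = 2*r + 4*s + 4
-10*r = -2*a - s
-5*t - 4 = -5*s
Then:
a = -31*t/2 - 92/5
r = -3*t - 18/5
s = t + 4/5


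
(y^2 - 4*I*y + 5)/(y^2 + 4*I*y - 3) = (y - 5*I)/(y + 3*I)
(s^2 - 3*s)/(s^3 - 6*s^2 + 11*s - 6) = s/(s^2 - 3*s + 2)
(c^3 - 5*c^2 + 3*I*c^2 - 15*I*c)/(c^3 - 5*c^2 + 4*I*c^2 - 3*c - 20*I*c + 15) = c/(c + I)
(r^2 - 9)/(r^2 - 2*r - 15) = (r - 3)/(r - 5)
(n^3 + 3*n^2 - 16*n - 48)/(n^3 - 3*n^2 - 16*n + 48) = (n + 3)/(n - 3)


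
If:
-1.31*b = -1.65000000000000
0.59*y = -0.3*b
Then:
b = 1.26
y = -0.64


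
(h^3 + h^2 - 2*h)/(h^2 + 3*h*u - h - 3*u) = h*(h + 2)/(h + 3*u)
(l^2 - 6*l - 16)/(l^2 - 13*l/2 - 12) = 2*(l + 2)/(2*l + 3)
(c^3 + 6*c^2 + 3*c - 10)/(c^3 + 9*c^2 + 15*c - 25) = (c + 2)/(c + 5)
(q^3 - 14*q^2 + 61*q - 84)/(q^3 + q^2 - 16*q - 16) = (q^2 - 10*q + 21)/(q^2 + 5*q + 4)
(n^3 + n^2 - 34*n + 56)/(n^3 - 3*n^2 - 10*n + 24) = (n + 7)/(n + 3)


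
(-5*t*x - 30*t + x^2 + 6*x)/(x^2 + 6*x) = (-5*t + x)/x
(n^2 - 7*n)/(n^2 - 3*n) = (n - 7)/(n - 3)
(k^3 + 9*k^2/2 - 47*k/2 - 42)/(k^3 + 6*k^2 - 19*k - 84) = (k + 3/2)/(k + 3)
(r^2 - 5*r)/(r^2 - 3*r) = (r - 5)/(r - 3)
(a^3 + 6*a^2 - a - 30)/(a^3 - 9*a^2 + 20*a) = (a^3 + 6*a^2 - a - 30)/(a*(a^2 - 9*a + 20))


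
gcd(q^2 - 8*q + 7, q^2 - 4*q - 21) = q - 7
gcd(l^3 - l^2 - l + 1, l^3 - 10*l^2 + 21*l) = 1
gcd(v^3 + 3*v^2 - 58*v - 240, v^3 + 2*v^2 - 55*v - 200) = v^2 - 3*v - 40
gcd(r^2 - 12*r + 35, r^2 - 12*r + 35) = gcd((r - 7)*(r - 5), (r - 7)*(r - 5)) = r^2 - 12*r + 35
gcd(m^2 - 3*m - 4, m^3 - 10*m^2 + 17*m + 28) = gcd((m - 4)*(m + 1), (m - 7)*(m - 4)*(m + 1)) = m^2 - 3*m - 4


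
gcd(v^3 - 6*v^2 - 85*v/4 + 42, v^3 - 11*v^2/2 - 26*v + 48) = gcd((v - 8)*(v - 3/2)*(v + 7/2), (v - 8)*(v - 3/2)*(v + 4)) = v^2 - 19*v/2 + 12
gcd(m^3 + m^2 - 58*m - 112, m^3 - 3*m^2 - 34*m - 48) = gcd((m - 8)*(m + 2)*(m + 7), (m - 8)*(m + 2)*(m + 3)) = m^2 - 6*m - 16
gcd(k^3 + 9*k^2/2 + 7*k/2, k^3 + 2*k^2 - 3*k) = k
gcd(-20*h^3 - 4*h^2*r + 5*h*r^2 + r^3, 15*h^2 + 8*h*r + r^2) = 5*h + r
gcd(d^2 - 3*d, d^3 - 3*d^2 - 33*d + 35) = 1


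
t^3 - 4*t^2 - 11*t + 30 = (t - 5)*(t - 2)*(t + 3)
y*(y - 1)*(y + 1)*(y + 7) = y^4 + 7*y^3 - y^2 - 7*y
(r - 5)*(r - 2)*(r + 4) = r^3 - 3*r^2 - 18*r + 40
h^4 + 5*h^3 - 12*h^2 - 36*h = h*(h - 3)*(h + 2)*(h + 6)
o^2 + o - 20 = (o - 4)*(o + 5)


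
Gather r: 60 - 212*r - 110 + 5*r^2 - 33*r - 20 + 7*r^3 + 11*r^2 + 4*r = 7*r^3 + 16*r^2 - 241*r - 70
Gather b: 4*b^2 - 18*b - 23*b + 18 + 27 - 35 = 4*b^2 - 41*b + 10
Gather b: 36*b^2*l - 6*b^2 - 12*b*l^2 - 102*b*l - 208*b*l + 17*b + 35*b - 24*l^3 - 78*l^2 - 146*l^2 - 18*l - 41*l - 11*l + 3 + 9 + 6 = b^2*(36*l - 6) + b*(-12*l^2 - 310*l + 52) - 24*l^3 - 224*l^2 - 70*l + 18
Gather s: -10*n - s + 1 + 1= -10*n - s + 2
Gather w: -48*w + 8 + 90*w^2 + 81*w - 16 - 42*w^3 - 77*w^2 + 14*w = -42*w^3 + 13*w^2 + 47*w - 8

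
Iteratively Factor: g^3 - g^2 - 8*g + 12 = (g - 2)*(g^2 + g - 6) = (g - 2)^2*(g + 3)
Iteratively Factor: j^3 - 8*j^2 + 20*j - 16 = (j - 4)*(j^2 - 4*j + 4) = (j - 4)*(j - 2)*(j - 2)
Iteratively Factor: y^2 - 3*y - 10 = (y - 5)*(y + 2)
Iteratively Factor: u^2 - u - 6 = (u + 2)*(u - 3)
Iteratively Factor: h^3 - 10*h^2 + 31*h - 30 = (h - 5)*(h^2 - 5*h + 6) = (h - 5)*(h - 3)*(h - 2)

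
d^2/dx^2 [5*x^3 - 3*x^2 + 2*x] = 30*x - 6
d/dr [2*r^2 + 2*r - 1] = 4*r + 2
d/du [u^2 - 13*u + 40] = 2*u - 13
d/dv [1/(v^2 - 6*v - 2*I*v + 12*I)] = 2*(-v + 3 + I)/(v^2 - 6*v - 2*I*v + 12*I)^2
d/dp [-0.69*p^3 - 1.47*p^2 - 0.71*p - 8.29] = -2.07*p^2 - 2.94*p - 0.71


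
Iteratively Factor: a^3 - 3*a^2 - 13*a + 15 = (a - 1)*(a^2 - 2*a - 15) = (a - 1)*(a + 3)*(a - 5)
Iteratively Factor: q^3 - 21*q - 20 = (q + 1)*(q^2 - q - 20) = (q + 1)*(q + 4)*(q - 5)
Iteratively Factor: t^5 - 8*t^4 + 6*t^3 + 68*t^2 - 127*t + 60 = (t + 3)*(t^4 - 11*t^3 + 39*t^2 - 49*t + 20) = (t - 1)*(t + 3)*(t^3 - 10*t^2 + 29*t - 20) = (t - 1)^2*(t + 3)*(t^2 - 9*t + 20) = (t - 4)*(t - 1)^2*(t + 3)*(t - 5)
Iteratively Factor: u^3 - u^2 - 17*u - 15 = (u + 3)*(u^2 - 4*u - 5) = (u - 5)*(u + 3)*(u + 1)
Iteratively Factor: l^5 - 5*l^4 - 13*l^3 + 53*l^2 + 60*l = (l + 3)*(l^4 - 8*l^3 + 11*l^2 + 20*l) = (l - 5)*(l + 3)*(l^3 - 3*l^2 - 4*l) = (l - 5)*(l - 4)*(l + 3)*(l^2 + l) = l*(l - 5)*(l - 4)*(l + 3)*(l + 1)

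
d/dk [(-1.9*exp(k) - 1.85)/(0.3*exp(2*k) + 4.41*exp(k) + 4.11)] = (0.57*exp(2*k) + 1.11*exp(k) + 0.3495)*exp(k)/(0.09*exp(4*k) + 2.646*exp(3*k) + 21.9141*exp(2*k) + 36.2502*exp(k) + 16.8921)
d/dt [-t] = -1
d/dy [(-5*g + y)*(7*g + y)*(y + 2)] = -35*g^2 + 4*g*y + 4*g + 3*y^2 + 4*y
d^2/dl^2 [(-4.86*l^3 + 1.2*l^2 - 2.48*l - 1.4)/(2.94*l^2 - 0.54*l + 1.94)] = (5.6843418860808e-14*l^4 + 13.542624*l^3 - 83.124144*l^2 - 11.541168*l + 18.990144)/(25.412184*l^6 - 14.002632*l^5 + 52.877664*l^4 - 18.637128*l^3 + 34.892064*l^2 - 6.097032*l + 7.301384)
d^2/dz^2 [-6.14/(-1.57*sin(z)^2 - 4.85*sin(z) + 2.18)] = (-60.537944*sin(z)^4 - 140.25909*sin(z)^3 - 137.68029*sin(z)^2 + 215.59996*sin(z) + 330.885828)/(1.57*sin(z)^2 + 4.85*sin(z) - 2.18)^3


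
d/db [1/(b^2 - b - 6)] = (1 - 2*b)/(-b^2 + b + 6)^2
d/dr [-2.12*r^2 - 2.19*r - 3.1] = -4.24*r - 2.19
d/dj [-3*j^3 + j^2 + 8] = j*(2 - 9*j)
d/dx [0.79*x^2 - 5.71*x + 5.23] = 1.58*x - 5.71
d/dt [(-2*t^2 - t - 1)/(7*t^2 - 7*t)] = (3*t^2 + 2*t - 1)/(7*t^2*(t^2 - 2*t + 1))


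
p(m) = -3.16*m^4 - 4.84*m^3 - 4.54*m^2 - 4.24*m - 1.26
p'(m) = -12.64*m^3 - 14.52*m^2 - 9.08*m - 4.24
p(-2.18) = -34.82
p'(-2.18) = 77.50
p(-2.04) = -25.14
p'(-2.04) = 61.17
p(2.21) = -160.43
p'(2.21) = -231.66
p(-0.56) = 0.23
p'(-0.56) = -1.49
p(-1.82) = -14.07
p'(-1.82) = 40.39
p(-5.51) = -2218.76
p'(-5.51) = 1719.43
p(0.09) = -1.68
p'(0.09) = -5.18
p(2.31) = -184.92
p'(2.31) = -258.50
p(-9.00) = -17535.24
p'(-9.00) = 8115.92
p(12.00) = -74595.18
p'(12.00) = -24046.00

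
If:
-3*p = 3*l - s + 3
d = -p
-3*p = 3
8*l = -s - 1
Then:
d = 1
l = -1/11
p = -1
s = -3/11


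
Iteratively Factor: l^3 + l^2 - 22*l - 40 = (l + 4)*(l^2 - 3*l - 10) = (l + 2)*(l + 4)*(l - 5)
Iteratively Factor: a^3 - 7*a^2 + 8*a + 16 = (a + 1)*(a^2 - 8*a + 16) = (a - 4)*(a + 1)*(a - 4)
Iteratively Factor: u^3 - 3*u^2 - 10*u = (u)*(u^2 - 3*u - 10) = u*(u - 5)*(u + 2)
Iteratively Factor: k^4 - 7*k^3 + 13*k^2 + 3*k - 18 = (k - 3)*(k^3 - 4*k^2 + k + 6) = (k - 3)*(k - 2)*(k^2 - 2*k - 3) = (k - 3)*(k - 2)*(k + 1)*(k - 3)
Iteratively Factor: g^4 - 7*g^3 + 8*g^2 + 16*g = (g - 4)*(g^3 - 3*g^2 - 4*g) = (g - 4)^2*(g^2 + g) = (g - 4)^2*(g + 1)*(g)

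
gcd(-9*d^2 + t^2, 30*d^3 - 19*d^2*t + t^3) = -3*d + t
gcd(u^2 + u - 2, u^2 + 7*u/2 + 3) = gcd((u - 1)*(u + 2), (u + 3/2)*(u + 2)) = u + 2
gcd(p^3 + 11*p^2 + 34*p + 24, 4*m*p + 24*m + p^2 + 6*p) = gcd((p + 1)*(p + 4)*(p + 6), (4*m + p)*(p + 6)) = p + 6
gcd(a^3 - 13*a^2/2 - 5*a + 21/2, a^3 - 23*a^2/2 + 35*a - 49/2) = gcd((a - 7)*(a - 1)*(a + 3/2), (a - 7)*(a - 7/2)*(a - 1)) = a^2 - 8*a + 7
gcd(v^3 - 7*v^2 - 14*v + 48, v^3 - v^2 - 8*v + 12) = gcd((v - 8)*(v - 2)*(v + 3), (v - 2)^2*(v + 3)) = v^2 + v - 6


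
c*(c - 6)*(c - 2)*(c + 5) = c^4 - 3*c^3 - 28*c^2 + 60*c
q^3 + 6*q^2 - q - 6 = (q - 1)*(q + 1)*(q + 6)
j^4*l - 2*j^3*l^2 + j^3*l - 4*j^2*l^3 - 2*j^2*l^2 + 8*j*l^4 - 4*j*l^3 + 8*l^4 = (j - 2*l)^2*(j + 2*l)*(j*l + l)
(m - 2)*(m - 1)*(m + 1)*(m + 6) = m^4 + 4*m^3 - 13*m^2 - 4*m + 12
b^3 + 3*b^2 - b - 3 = (b - 1)*(b + 1)*(b + 3)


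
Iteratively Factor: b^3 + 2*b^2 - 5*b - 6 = (b + 1)*(b^2 + b - 6) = (b - 2)*(b + 1)*(b + 3)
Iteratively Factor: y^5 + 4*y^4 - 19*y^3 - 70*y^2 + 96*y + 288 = (y - 3)*(y^4 + 7*y^3 + 2*y^2 - 64*y - 96) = (y - 3)*(y + 4)*(y^3 + 3*y^2 - 10*y - 24) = (y - 3)*(y + 2)*(y + 4)*(y^2 + y - 12) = (y - 3)^2*(y + 2)*(y + 4)*(y + 4)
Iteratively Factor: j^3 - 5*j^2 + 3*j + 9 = (j - 3)*(j^2 - 2*j - 3) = (j - 3)^2*(j + 1)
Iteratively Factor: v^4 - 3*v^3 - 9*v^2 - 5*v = (v - 5)*(v^3 + 2*v^2 + v) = (v - 5)*(v + 1)*(v^2 + v) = (v - 5)*(v + 1)^2*(v)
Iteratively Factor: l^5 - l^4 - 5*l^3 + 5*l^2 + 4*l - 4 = (l - 1)*(l^4 - 5*l^2 + 4) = (l - 2)*(l - 1)*(l^3 + 2*l^2 - l - 2) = (l - 2)*(l - 1)^2*(l^2 + 3*l + 2) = (l - 2)*(l - 1)^2*(l + 2)*(l + 1)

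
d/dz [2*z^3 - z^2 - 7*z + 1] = 6*z^2 - 2*z - 7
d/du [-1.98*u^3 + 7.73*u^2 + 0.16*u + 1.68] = -5.94*u^2 + 15.46*u + 0.16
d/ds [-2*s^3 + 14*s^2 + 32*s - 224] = -6*s^2 + 28*s + 32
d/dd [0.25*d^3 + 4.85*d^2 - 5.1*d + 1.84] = 0.75*d^2 + 9.7*d - 5.1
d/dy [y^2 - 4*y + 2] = 2*y - 4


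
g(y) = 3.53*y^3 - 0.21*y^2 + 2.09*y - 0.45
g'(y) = 10.59*y^2 - 0.42*y + 2.09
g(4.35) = 295.23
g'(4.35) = 200.65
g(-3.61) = -176.80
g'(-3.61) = 141.62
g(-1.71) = -22.29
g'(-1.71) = 33.77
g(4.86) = 409.96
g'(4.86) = 250.18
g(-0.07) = -0.60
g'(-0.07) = 2.17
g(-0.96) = -5.77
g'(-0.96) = 12.25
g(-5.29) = -539.95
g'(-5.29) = 300.66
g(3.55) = 162.25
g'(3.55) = 134.06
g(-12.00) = -6155.61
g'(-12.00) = 1532.09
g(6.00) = 767.01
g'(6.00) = 380.81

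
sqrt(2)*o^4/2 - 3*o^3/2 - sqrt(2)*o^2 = o^2*(o - 2*sqrt(2))*(sqrt(2)*o/2 + 1/2)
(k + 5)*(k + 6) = k^2 + 11*k + 30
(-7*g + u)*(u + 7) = -7*g*u - 49*g + u^2 + 7*u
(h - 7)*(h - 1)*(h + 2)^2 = h^4 - 4*h^3 - 21*h^2 - 4*h + 28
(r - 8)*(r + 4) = r^2 - 4*r - 32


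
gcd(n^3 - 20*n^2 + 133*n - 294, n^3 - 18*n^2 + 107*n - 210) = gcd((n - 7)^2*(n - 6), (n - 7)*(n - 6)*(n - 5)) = n^2 - 13*n + 42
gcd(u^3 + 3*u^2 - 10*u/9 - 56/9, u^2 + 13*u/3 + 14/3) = u^2 + 13*u/3 + 14/3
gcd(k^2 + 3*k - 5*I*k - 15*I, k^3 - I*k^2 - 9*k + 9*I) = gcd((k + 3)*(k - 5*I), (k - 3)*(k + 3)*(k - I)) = k + 3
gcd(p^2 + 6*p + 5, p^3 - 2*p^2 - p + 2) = p + 1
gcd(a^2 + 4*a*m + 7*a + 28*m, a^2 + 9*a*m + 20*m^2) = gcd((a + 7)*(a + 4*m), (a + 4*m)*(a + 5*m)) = a + 4*m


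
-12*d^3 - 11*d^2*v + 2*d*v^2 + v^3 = (-3*d + v)*(d + v)*(4*d + v)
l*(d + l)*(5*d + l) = 5*d^2*l + 6*d*l^2 + l^3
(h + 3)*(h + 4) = h^2 + 7*h + 12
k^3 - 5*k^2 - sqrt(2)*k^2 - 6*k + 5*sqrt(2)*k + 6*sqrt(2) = (k - 6)*(k + 1)*(k - sqrt(2))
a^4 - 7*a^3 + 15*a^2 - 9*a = a*(a - 3)^2*(a - 1)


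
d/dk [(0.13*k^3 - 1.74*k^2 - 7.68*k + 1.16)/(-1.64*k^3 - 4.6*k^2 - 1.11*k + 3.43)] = (1.11022302462516e-16*k^5 - 3.4516*k^4 - 25.479*k^3 - 26.3517*k^2 - 1.2644*k - 25.0548)/(2.6896*k^6 + 15.088*k^5 + 24.8008*k^4 - 1.0384*k^3 - 30.3239*k^2 - 7.6146*k + 11.7649)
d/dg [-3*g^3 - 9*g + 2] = -9*g^2 - 9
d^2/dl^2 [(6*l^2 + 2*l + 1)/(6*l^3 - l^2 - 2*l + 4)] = 2*(216*l^6 + 216*l^5 + 396*l^4 - 1042*l^3 - 249*l^2 - 42*l + 120)/(216*l^9 - 108*l^8 - 198*l^7 + 503*l^6 - 78*l^5 - 288*l^4 + 328*l^3 - 96*l + 64)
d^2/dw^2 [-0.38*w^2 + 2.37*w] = -0.760000000000000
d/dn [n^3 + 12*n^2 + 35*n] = 3*n^2 + 24*n + 35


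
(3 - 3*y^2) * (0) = 0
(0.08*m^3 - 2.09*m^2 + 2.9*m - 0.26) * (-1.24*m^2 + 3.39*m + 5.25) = -0.0992*m^5 + 2.8628*m^4 - 10.2611*m^3 - 0.819100000000001*m^2 + 14.3436*m - 1.365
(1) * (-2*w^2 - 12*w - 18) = -2*w^2 - 12*w - 18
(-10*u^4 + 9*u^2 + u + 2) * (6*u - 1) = -60*u^5 + 10*u^4 + 54*u^3 - 3*u^2 + 11*u - 2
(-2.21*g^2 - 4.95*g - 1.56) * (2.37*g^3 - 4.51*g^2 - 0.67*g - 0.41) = -5.2377*g^5 - 1.7644*g^4 + 20.108*g^3 + 11.2582*g^2 + 3.0747*g + 0.6396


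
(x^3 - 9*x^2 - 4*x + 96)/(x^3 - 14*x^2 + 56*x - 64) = (x + 3)/(x - 2)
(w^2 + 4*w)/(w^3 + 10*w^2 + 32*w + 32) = w/(w^2 + 6*w + 8)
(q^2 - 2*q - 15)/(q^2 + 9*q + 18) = (q - 5)/(q + 6)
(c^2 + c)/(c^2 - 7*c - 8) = c/(c - 8)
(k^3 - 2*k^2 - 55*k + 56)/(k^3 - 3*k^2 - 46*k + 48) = (k + 7)/(k + 6)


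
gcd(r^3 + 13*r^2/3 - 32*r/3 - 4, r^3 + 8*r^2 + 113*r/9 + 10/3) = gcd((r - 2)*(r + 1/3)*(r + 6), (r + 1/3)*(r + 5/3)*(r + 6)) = r^2 + 19*r/3 + 2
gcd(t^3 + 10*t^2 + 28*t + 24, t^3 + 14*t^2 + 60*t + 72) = t^2 + 8*t + 12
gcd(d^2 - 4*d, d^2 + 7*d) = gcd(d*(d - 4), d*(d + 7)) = d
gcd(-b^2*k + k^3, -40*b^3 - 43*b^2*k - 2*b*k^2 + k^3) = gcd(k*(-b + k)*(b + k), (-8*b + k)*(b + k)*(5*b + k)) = b + k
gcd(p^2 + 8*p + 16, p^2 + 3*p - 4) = p + 4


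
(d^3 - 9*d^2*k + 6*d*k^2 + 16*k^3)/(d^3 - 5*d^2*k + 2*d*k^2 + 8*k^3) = (d - 8*k)/(d - 4*k)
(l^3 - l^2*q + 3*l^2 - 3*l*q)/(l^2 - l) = (l^2 - l*q + 3*l - 3*q)/(l - 1)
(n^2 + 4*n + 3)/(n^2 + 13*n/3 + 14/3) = 3*(n^2 + 4*n + 3)/(3*n^2 + 13*n + 14)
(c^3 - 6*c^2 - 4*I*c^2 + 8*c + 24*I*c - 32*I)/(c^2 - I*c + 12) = (c^2 - 6*c + 8)/(c + 3*I)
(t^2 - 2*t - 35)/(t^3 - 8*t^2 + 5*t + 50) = (t^2 - 2*t - 35)/(t^3 - 8*t^2 + 5*t + 50)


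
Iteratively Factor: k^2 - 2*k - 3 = (k + 1)*(k - 3)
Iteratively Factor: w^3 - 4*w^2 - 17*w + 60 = (w - 3)*(w^2 - w - 20) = (w - 5)*(w - 3)*(w + 4)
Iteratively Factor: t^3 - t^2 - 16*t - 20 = (t + 2)*(t^2 - 3*t - 10) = (t - 5)*(t + 2)*(t + 2)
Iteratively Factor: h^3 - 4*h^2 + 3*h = (h)*(h^2 - 4*h + 3) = h*(h - 1)*(h - 3)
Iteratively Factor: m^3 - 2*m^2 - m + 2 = (m + 1)*(m^2 - 3*m + 2) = (m - 2)*(m + 1)*(m - 1)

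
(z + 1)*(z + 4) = z^2 + 5*z + 4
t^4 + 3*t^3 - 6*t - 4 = (t + 1)*(t + 2)*(t - sqrt(2))*(t + sqrt(2))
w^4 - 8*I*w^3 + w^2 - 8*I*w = w*(w - 8*I)*(w - I)*(w + I)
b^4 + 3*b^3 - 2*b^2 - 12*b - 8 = (b - 2)*(b + 1)*(b + 2)^2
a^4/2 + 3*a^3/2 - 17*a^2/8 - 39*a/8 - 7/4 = (a/2 + 1/2)*(a - 2)*(a + 1/2)*(a + 7/2)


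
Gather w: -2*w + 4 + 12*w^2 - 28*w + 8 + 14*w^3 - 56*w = 14*w^3 + 12*w^2 - 86*w + 12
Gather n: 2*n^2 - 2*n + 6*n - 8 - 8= 2*n^2 + 4*n - 16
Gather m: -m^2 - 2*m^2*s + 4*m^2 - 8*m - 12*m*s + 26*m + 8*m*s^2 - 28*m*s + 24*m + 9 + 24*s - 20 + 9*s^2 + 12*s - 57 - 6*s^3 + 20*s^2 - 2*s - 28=m^2*(3 - 2*s) + m*(8*s^2 - 40*s + 42) - 6*s^3 + 29*s^2 + 34*s - 96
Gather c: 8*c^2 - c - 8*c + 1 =8*c^2 - 9*c + 1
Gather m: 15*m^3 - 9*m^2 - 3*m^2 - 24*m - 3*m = 15*m^3 - 12*m^2 - 27*m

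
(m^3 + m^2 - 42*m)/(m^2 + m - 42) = m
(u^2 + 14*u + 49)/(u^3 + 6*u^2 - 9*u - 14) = (u + 7)/(u^2 - u - 2)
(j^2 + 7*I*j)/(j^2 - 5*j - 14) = j*(j + 7*I)/(j^2 - 5*j - 14)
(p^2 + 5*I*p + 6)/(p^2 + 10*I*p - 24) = (p - I)/(p + 4*I)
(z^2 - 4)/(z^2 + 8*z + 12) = (z - 2)/(z + 6)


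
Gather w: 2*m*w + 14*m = 2*m*w + 14*m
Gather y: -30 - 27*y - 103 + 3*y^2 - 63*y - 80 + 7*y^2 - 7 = 10*y^2 - 90*y - 220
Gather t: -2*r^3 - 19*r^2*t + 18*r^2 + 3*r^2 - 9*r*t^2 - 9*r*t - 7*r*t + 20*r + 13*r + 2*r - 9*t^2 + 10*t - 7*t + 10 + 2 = -2*r^3 + 21*r^2 + 35*r + t^2*(-9*r - 9) + t*(-19*r^2 - 16*r + 3) + 12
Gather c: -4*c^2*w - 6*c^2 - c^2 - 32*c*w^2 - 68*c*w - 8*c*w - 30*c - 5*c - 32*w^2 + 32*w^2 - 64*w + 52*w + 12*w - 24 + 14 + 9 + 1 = c^2*(-4*w - 7) + c*(-32*w^2 - 76*w - 35)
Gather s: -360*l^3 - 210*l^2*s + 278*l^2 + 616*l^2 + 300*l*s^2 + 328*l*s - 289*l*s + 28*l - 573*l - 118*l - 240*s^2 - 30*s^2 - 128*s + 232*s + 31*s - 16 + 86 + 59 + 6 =-360*l^3 + 894*l^2 - 663*l + s^2*(300*l - 270) + s*(-210*l^2 + 39*l + 135) + 135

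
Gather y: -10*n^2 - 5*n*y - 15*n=-10*n^2 - 5*n*y - 15*n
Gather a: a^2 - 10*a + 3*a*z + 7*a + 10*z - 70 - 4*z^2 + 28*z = a^2 + a*(3*z - 3) - 4*z^2 + 38*z - 70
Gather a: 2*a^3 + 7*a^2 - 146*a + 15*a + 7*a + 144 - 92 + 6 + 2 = 2*a^3 + 7*a^2 - 124*a + 60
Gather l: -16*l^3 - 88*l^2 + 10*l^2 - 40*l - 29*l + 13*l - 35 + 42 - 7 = -16*l^3 - 78*l^2 - 56*l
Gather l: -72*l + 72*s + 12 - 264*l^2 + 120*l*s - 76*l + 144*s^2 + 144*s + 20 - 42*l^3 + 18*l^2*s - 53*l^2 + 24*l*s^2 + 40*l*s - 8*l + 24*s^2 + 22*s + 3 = -42*l^3 + l^2*(18*s - 317) + l*(24*s^2 + 160*s - 156) + 168*s^2 + 238*s + 35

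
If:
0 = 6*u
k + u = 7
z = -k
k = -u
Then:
No Solution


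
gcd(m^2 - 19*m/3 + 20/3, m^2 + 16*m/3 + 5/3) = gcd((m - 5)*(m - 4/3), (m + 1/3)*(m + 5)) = 1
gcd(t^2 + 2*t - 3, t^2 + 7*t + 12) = t + 3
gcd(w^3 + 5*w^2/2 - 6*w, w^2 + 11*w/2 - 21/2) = w - 3/2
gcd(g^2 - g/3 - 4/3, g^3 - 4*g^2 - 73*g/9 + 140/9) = g - 4/3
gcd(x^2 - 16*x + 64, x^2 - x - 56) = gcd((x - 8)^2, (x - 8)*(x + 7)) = x - 8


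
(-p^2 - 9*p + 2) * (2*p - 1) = -2*p^3 - 17*p^2 + 13*p - 2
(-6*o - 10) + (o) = -5*o - 10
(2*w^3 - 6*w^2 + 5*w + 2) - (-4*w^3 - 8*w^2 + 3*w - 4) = 6*w^3 + 2*w^2 + 2*w + 6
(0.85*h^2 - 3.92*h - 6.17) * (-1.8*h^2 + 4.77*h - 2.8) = -1.53*h^4 + 11.1105*h^3 - 9.9724*h^2 - 18.4549*h + 17.276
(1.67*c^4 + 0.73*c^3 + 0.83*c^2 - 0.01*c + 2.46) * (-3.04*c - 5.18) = -5.0768*c^5 - 10.8698*c^4 - 6.3046*c^3 - 4.269*c^2 - 7.4266*c - 12.7428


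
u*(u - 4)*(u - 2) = u^3 - 6*u^2 + 8*u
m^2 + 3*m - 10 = (m - 2)*(m + 5)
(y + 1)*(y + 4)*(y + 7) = y^3 + 12*y^2 + 39*y + 28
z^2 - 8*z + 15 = (z - 5)*(z - 3)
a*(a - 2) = a^2 - 2*a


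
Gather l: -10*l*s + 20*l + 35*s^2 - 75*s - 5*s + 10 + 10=l*(20 - 10*s) + 35*s^2 - 80*s + 20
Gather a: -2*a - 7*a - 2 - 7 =-9*a - 9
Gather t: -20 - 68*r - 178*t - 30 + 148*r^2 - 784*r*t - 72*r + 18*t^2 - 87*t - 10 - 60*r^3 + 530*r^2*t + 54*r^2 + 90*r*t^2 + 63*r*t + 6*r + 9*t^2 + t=-60*r^3 + 202*r^2 - 134*r + t^2*(90*r + 27) + t*(530*r^2 - 721*r - 264) - 60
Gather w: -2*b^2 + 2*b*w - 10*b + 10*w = -2*b^2 - 10*b + w*(2*b + 10)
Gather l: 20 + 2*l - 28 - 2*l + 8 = 0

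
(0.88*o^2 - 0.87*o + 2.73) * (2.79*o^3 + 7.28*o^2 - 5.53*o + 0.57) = 2.4552*o^5 + 3.9791*o^4 - 3.5833*o^3 + 25.1871*o^2 - 15.5928*o + 1.5561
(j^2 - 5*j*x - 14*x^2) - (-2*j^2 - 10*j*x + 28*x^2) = 3*j^2 + 5*j*x - 42*x^2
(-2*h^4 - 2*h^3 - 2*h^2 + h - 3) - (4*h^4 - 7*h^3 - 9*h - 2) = -6*h^4 + 5*h^3 - 2*h^2 + 10*h - 1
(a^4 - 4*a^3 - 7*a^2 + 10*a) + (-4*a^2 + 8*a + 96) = a^4 - 4*a^3 - 11*a^2 + 18*a + 96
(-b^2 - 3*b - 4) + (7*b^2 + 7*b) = 6*b^2 + 4*b - 4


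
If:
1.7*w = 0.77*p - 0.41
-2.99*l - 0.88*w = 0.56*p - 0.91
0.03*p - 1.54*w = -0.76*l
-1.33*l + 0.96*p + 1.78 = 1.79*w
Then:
No Solution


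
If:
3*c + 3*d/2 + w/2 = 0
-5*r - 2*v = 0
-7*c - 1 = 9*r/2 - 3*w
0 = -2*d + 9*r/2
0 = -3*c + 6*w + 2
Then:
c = -40/21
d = 89/21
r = 356/189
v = -890/189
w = -9/7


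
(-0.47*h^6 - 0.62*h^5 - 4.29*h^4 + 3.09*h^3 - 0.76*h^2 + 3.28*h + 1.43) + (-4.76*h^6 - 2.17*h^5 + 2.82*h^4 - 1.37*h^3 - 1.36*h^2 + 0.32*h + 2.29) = -5.23*h^6 - 2.79*h^5 - 1.47*h^4 + 1.72*h^3 - 2.12*h^2 + 3.6*h + 3.72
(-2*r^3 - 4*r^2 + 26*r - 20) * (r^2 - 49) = -2*r^5 - 4*r^4 + 124*r^3 + 176*r^2 - 1274*r + 980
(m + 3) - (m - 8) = 11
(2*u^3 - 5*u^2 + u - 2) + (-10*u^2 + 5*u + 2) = 2*u^3 - 15*u^2 + 6*u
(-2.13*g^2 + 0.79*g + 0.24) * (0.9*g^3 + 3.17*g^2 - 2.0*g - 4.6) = -1.917*g^5 - 6.0411*g^4 + 6.9803*g^3 + 8.9788*g^2 - 4.114*g - 1.104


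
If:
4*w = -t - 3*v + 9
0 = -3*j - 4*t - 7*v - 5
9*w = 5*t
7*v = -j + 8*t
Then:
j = -8899/1162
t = 999/1162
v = 2413/1162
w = 555/1162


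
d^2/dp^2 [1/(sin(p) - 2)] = (-2*sin(p) + cos(p)^2 + 1)/(sin(p) - 2)^3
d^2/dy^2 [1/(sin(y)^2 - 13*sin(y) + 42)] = (-4*sin(y)^4 + 39*sin(y)^3 + 5*sin(y)^2 - 624*sin(y) + 254)/(sin(y)^2 - 13*sin(y) + 42)^3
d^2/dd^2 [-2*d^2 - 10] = -4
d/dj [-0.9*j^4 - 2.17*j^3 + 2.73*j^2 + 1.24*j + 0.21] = -3.6*j^3 - 6.51*j^2 + 5.46*j + 1.24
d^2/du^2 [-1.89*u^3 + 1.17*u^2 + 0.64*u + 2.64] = 2.34 - 11.34*u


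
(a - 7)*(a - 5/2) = a^2 - 19*a/2 + 35/2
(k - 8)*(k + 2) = k^2 - 6*k - 16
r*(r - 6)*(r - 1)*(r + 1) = r^4 - 6*r^3 - r^2 + 6*r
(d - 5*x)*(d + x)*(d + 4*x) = d^3 - 21*d*x^2 - 20*x^3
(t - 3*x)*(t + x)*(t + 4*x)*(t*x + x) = t^4*x + 2*t^3*x^2 + t^3*x - 11*t^2*x^3 + 2*t^2*x^2 - 12*t*x^4 - 11*t*x^3 - 12*x^4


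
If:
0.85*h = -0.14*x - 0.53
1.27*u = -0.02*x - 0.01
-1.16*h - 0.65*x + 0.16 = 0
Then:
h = -0.94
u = -0.04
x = 1.92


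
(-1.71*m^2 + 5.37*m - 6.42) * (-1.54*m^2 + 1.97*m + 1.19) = 2.6334*m^4 - 11.6385*m^3 + 18.4308*m^2 - 6.2571*m - 7.6398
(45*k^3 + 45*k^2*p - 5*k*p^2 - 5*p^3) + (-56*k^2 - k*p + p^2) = 45*k^3 + 45*k^2*p - 56*k^2 - 5*k*p^2 - k*p - 5*p^3 + p^2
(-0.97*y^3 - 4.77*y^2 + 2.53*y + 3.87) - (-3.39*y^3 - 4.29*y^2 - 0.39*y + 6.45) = 2.42*y^3 - 0.48*y^2 + 2.92*y - 2.58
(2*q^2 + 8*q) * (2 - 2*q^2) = -4*q^4 - 16*q^3 + 4*q^2 + 16*q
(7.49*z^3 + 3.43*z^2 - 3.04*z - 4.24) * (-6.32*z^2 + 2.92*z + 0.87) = -47.3368*z^5 + 0.193199999999997*z^4 + 35.7447*z^3 + 20.9041*z^2 - 15.0256*z - 3.6888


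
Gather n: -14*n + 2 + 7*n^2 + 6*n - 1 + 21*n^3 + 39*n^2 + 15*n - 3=21*n^3 + 46*n^2 + 7*n - 2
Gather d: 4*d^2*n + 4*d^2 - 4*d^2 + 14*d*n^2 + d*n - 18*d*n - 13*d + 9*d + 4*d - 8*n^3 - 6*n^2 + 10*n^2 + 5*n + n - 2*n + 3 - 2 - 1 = 4*d^2*n + d*(14*n^2 - 17*n) - 8*n^3 + 4*n^2 + 4*n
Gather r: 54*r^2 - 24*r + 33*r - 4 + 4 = 54*r^2 + 9*r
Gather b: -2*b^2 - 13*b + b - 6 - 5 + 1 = -2*b^2 - 12*b - 10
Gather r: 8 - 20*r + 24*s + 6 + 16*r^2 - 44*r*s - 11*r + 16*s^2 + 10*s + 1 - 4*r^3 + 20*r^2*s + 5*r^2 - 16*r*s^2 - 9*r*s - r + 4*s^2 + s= -4*r^3 + r^2*(20*s + 21) + r*(-16*s^2 - 53*s - 32) + 20*s^2 + 35*s + 15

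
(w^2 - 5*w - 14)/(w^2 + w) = (w^2 - 5*w - 14)/(w*(w + 1))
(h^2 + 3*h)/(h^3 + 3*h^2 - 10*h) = (h + 3)/(h^2 + 3*h - 10)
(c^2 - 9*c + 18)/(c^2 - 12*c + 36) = (c - 3)/(c - 6)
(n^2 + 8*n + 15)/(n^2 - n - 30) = (n + 3)/(n - 6)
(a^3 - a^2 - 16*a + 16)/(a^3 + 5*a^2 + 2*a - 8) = (a - 4)/(a + 2)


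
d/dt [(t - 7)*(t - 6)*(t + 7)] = 3*t^2 - 12*t - 49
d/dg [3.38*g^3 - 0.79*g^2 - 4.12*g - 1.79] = 10.14*g^2 - 1.58*g - 4.12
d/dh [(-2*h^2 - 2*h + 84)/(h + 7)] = -2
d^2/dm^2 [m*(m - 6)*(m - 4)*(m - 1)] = 12*m^2 - 66*m + 68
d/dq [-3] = 0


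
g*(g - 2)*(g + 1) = g^3 - g^2 - 2*g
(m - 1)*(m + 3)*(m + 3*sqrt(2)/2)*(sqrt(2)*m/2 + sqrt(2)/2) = sqrt(2)*m^4/2 + 3*m^3/2 + 3*sqrt(2)*m^3/2 - sqrt(2)*m^2/2 + 9*m^2/2 - 3*sqrt(2)*m/2 - 3*m/2 - 9/2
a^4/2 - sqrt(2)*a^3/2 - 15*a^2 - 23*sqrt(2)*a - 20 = (a/2 + sqrt(2)/2)*(a - 5*sqrt(2))*(a + sqrt(2))*(a + 2*sqrt(2))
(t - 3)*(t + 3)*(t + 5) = t^3 + 5*t^2 - 9*t - 45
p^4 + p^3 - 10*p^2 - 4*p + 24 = (p - 2)^2*(p + 2)*(p + 3)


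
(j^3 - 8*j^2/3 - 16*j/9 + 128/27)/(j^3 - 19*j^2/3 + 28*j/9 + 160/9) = (j - 4/3)/(j - 5)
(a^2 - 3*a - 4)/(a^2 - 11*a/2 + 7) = 2*(a^2 - 3*a - 4)/(2*a^2 - 11*a + 14)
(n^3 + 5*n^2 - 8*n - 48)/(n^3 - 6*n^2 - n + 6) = (n^3 + 5*n^2 - 8*n - 48)/(n^3 - 6*n^2 - n + 6)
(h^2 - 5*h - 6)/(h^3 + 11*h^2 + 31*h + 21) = (h - 6)/(h^2 + 10*h + 21)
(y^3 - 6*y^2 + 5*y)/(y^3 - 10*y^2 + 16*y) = (y^2 - 6*y + 5)/(y^2 - 10*y + 16)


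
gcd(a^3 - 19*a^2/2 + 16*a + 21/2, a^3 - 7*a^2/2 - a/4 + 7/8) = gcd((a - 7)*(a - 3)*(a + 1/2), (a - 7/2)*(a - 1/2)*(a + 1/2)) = a + 1/2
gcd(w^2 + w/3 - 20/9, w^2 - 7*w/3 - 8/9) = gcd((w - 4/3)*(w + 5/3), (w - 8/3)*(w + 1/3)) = 1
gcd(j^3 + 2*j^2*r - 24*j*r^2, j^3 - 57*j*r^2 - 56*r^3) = 1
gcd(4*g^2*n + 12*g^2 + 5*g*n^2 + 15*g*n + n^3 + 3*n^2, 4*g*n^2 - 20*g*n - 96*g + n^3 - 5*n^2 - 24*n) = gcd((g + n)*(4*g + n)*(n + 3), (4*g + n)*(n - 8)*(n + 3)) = 4*g*n + 12*g + n^2 + 3*n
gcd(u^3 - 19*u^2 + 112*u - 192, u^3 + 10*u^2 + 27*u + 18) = 1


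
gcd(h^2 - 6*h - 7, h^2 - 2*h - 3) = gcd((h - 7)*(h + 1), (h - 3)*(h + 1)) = h + 1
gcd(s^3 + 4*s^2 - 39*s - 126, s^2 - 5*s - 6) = s - 6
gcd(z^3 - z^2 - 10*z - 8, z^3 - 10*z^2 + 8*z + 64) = z^2 - 2*z - 8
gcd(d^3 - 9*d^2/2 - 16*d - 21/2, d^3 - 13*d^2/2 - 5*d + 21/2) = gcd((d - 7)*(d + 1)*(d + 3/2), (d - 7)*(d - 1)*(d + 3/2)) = d^2 - 11*d/2 - 21/2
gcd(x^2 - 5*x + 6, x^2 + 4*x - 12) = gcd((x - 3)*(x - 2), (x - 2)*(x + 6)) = x - 2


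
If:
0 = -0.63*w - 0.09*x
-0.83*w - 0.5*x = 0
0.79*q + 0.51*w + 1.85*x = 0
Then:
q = 0.00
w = 0.00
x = 0.00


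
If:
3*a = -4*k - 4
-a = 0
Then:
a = 0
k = -1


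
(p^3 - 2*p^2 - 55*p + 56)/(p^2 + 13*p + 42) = (p^2 - 9*p + 8)/(p + 6)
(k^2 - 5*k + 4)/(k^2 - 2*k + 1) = (k - 4)/(k - 1)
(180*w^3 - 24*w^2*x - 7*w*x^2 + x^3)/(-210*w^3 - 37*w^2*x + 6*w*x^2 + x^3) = (-6*w + x)/(7*w + x)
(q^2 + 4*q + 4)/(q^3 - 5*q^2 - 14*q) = (q + 2)/(q*(q - 7))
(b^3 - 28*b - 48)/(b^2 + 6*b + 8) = b - 6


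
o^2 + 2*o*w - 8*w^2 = (o - 2*w)*(o + 4*w)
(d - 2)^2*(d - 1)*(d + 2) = d^4 - 3*d^3 - 2*d^2 + 12*d - 8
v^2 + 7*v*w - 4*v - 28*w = (v - 4)*(v + 7*w)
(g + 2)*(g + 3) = g^2 + 5*g + 6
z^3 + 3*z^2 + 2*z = z*(z + 1)*(z + 2)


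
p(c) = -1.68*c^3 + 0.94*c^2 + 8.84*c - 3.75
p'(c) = -5.04*c^2 + 1.88*c + 8.84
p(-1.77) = -7.14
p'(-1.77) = -10.28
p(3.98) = -59.59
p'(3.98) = -63.51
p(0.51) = 0.78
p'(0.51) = 8.49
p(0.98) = 4.23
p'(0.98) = 5.84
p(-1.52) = -9.12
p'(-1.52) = -5.66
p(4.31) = -82.69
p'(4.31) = -76.68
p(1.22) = 5.38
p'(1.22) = 3.63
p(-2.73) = 13.30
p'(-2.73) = -33.86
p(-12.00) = 2928.57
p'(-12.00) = -739.48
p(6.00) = -279.75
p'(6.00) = -161.32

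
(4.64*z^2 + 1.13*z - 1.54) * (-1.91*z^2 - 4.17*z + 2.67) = -8.8624*z^4 - 21.5071*z^3 + 10.6181*z^2 + 9.4389*z - 4.1118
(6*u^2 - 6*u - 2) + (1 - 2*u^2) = 4*u^2 - 6*u - 1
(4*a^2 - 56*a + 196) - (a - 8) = 4*a^2 - 57*a + 204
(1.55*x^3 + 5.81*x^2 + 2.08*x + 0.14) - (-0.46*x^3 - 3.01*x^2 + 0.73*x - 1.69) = 2.01*x^3 + 8.82*x^2 + 1.35*x + 1.83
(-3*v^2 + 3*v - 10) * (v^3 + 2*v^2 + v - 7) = -3*v^5 - 3*v^4 - 7*v^3 + 4*v^2 - 31*v + 70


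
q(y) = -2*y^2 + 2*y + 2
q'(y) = 2 - 4*y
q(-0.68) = -0.28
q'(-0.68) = 4.72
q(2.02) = -2.12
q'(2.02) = -6.08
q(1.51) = 0.46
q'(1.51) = -4.04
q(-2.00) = -10.00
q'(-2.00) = 10.00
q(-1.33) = -4.20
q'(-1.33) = 7.32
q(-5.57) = -71.19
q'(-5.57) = 24.28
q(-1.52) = -5.66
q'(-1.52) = 8.08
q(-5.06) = -59.33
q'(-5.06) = 22.24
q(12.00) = -262.00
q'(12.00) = -46.00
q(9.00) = -142.00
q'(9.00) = -34.00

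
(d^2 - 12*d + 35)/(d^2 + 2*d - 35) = (d - 7)/(d + 7)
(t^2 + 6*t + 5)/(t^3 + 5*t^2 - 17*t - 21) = (t + 5)/(t^2 + 4*t - 21)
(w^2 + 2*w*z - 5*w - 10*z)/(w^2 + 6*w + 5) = (w^2 + 2*w*z - 5*w - 10*z)/(w^2 + 6*w + 5)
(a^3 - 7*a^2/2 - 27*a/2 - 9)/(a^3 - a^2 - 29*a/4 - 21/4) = 2*(a - 6)/(2*a - 7)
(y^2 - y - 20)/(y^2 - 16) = (y - 5)/(y - 4)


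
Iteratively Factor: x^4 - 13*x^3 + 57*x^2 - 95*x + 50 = (x - 5)*(x^3 - 8*x^2 + 17*x - 10) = (x - 5)*(x - 2)*(x^2 - 6*x + 5) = (x - 5)^2*(x - 2)*(x - 1)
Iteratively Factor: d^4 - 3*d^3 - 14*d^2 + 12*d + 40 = (d + 2)*(d^3 - 5*d^2 - 4*d + 20) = (d + 2)^2*(d^2 - 7*d + 10) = (d - 2)*(d + 2)^2*(d - 5)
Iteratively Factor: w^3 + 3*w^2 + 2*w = (w + 2)*(w^2 + w) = (w + 1)*(w + 2)*(w)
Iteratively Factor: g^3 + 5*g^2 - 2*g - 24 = (g + 3)*(g^2 + 2*g - 8) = (g + 3)*(g + 4)*(g - 2)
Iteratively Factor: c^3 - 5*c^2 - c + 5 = (c + 1)*(c^2 - 6*c + 5) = (c - 5)*(c + 1)*(c - 1)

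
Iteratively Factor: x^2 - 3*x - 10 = (x + 2)*(x - 5)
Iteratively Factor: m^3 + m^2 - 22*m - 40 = (m + 4)*(m^2 - 3*m - 10) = (m + 2)*(m + 4)*(m - 5)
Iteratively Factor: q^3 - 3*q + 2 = (q - 1)*(q^2 + q - 2) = (q - 1)*(q + 2)*(q - 1)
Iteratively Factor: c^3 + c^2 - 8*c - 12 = (c + 2)*(c^2 - c - 6) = (c + 2)^2*(c - 3)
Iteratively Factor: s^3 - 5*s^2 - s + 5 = (s - 5)*(s^2 - 1) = (s - 5)*(s - 1)*(s + 1)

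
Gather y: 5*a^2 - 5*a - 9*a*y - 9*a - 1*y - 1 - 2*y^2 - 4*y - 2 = 5*a^2 - 14*a - 2*y^2 + y*(-9*a - 5) - 3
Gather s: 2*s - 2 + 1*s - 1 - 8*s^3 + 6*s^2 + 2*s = -8*s^3 + 6*s^2 + 5*s - 3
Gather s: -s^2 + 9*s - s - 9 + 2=-s^2 + 8*s - 7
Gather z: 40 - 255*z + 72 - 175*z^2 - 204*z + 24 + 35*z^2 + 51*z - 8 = -140*z^2 - 408*z + 128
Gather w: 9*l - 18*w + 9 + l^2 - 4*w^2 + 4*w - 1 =l^2 + 9*l - 4*w^2 - 14*w + 8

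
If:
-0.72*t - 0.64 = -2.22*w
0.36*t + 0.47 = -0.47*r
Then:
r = -2.36170212765957*w - 0.319148936170213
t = 3.08333333333333*w - 0.888888888888889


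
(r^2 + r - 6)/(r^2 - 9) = (r - 2)/(r - 3)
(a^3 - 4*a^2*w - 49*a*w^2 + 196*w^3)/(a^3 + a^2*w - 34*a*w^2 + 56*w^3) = (-a + 7*w)/(-a + 2*w)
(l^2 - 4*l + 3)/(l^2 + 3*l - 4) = (l - 3)/(l + 4)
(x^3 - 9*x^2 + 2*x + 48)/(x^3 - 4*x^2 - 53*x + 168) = (x + 2)/(x + 7)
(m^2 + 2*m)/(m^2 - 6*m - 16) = m/(m - 8)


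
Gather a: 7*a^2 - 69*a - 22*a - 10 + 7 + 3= 7*a^2 - 91*a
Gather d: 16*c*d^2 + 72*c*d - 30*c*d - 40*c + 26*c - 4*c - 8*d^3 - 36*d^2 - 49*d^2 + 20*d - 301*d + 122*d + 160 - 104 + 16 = -18*c - 8*d^3 + d^2*(16*c - 85) + d*(42*c - 159) + 72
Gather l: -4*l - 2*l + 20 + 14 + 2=36 - 6*l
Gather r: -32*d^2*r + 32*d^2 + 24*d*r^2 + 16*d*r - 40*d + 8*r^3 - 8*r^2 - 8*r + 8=32*d^2 - 40*d + 8*r^3 + r^2*(24*d - 8) + r*(-32*d^2 + 16*d - 8) + 8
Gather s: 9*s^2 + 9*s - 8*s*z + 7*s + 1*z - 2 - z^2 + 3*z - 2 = 9*s^2 + s*(16 - 8*z) - z^2 + 4*z - 4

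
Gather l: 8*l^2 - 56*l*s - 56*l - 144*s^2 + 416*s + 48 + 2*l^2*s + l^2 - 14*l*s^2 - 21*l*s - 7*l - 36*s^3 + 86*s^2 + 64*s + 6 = l^2*(2*s + 9) + l*(-14*s^2 - 77*s - 63) - 36*s^3 - 58*s^2 + 480*s + 54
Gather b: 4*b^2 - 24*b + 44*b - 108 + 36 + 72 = 4*b^2 + 20*b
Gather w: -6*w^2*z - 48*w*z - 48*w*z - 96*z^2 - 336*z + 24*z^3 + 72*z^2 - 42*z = -6*w^2*z - 96*w*z + 24*z^3 - 24*z^2 - 378*z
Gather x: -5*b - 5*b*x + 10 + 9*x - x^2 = -5*b - x^2 + x*(9 - 5*b) + 10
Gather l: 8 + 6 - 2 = 12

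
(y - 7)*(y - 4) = y^2 - 11*y + 28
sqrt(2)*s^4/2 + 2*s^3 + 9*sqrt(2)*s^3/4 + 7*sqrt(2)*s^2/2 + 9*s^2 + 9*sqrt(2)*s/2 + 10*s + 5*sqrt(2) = (s + 2)*(s + 5/2)*(s + sqrt(2))*(sqrt(2)*s/2 + 1)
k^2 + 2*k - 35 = (k - 5)*(k + 7)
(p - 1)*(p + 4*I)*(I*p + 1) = I*p^3 - 3*p^2 - I*p^2 + 3*p + 4*I*p - 4*I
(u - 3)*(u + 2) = u^2 - u - 6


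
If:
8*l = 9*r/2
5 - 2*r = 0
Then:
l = 45/32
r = 5/2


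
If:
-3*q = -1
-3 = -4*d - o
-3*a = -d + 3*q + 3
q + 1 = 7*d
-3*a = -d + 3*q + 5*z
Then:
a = -80/63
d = 4/21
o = 47/21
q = 1/3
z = 3/5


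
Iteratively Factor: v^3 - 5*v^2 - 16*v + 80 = (v - 5)*(v^2 - 16) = (v - 5)*(v + 4)*(v - 4)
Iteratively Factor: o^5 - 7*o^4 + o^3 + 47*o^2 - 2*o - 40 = (o + 2)*(o^4 - 9*o^3 + 19*o^2 + 9*o - 20) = (o - 4)*(o + 2)*(o^3 - 5*o^2 - o + 5) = (o - 4)*(o + 1)*(o + 2)*(o^2 - 6*o + 5) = (o - 4)*(o - 1)*(o + 1)*(o + 2)*(o - 5)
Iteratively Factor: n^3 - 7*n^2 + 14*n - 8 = (n - 1)*(n^2 - 6*n + 8) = (n - 4)*(n - 1)*(n - 2)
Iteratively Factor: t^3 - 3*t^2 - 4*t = (t + 1)*(t^2 - 4*t) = t*(t + 1)*(t - 4)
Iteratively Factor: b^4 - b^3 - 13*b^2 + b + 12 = (b - 4)*(b^3 + 3*b^2 - b - 3) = (b - 4)*(b - 1)*(b^2 + 4*b + 3) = (b - 4)*(b - 1)*(b + 3)*(b + 1)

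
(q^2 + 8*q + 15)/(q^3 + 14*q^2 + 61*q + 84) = (q + 5)/(q^2 + 11*q + 28)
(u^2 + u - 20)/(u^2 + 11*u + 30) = (u - 4)/(u + 6)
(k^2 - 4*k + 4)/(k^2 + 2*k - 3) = (k^2 - 4*k + 4)/(k^2 + 2*k - 3)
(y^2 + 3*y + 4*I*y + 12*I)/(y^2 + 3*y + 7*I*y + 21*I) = (y + 4*I)/(y + 7*I)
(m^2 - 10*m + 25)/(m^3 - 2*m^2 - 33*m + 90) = (m - 5)/(m^2 + 3*m - 18)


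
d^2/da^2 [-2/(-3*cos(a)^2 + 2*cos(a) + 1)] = (-72*sin(a)^4 + 68*sin(a)^2 - 41*cos(a) + 9*cos(3*a) + 32)/((cos(a) - 1)^3*(3*cos(a) + 1)^3)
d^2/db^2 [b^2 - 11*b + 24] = 2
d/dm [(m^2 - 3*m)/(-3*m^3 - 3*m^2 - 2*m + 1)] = (3*m^4 - 18*m^3 - 11*m^2 + 2*m - 3)/(9*m^6 + 18*m^5 + 21*m^4 + 6*m^3 - 2*m^2 - 4*m + 1)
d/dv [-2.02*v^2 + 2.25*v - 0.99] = 2.25 - 4.04*v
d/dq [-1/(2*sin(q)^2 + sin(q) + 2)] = (4*sin(q) + 1)*cos(q)/(sin(q) - cos(2*q) + 3)^2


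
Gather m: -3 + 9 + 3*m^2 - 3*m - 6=3*m^2 - 3*m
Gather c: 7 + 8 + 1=16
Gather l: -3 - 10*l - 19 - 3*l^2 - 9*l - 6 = -3*l^2 - 19*l - 28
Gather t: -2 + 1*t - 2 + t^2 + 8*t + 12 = t^2 + 9*t + 8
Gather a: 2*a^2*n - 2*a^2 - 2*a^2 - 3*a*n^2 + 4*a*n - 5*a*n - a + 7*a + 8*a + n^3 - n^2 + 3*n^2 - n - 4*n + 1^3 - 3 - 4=a^2*(2*n - 4) + a*(-3*n^2 - n + 14) + n^3 + 2*n^2 - 5*n - 6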